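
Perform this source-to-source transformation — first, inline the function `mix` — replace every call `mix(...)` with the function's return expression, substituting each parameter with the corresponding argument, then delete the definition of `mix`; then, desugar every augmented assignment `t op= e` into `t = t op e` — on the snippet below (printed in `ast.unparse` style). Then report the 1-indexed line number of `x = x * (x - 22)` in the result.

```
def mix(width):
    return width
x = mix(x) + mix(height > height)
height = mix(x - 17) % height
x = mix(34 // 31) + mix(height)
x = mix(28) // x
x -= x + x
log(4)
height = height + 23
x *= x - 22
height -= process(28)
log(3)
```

8

Transformed code:
x = x + (height > height)
height = (x - 17) % height
x = 34 // 31 + height
x = 28 // x
x = x - (x + x)
log(4)
height = height + 23
x = x * (x - 22)
height = height - process(28)
log(3)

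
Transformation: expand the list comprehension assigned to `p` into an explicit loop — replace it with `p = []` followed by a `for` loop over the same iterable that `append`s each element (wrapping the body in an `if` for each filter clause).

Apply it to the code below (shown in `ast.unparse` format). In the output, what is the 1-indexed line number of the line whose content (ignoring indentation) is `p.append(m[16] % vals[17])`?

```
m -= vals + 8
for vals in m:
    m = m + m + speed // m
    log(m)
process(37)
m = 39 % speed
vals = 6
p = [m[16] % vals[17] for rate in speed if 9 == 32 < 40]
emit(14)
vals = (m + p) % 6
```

Transformed code:
m -= vals + 8
for vals in m:
    m = m + m + speed // m
    log(m)
process(37)
m = 39 % speed
vals = 6
p = []
for rate in speed:
    if 9 == 32 < 40:
        p.append(m[16] % vals[17])
emit(14)
vals = (m + p) % 6

11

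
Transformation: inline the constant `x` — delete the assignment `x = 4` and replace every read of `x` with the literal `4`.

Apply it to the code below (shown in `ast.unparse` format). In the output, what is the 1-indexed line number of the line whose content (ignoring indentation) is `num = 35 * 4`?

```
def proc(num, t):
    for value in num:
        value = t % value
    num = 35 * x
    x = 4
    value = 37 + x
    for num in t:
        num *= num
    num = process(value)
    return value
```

4

Transformed code:
def proc(num, t):
    for value in num:
        value = t % value
    num = 35 * 4
    value = 37 + 4
    for num in t:
        num *= num
    num = process(value)
    return value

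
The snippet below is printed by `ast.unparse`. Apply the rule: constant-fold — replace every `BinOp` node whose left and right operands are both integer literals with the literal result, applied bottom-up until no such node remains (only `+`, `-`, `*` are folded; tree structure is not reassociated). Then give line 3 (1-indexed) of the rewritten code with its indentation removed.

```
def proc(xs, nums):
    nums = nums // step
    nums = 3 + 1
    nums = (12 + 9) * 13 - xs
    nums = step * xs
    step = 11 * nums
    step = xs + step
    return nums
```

nums = 4

Transformed code:
def proc(xs, nums):
    nums = nums // step
    nums = 4
    nums = 273 - xs
    nums = step * xs
    step = 11 * nums
    step = xs + step
    return nums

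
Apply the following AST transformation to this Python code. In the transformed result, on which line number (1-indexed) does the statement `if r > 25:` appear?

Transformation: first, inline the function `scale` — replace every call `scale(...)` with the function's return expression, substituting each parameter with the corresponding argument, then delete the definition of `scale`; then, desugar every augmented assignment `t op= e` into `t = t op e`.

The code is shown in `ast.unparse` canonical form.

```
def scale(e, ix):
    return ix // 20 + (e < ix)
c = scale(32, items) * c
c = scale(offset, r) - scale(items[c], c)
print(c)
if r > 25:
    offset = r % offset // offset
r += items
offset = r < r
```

4

Transformed code:
c = (items // 20 + (32 < items)) * c
c = r // 20 + (offset < r) - (c // 20 + (items[c] < c))
print(c)
if r > 25:
    offset = r % offset // offset
r = r + items
offset = r < r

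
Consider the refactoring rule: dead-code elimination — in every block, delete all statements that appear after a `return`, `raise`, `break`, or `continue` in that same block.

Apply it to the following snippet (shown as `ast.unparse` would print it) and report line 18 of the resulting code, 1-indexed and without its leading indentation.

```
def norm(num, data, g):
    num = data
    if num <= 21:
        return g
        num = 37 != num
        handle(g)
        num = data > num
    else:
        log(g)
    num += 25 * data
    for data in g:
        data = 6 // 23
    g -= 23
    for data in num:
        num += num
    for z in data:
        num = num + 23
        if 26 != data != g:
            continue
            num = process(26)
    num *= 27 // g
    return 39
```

return 39

Transformed code:
def norm(num, data, g):
    num = data
    if num <= 21:
        return g
    else:
        log(g)
    num += 25 * data
    for data in g:
        data = 6 // 23
    g -= 23
    for data in num:
        num += num
    for z in data:
        num = num + 23
        if 26 != data != g:
            continue
    num *= 27 // g
    return 39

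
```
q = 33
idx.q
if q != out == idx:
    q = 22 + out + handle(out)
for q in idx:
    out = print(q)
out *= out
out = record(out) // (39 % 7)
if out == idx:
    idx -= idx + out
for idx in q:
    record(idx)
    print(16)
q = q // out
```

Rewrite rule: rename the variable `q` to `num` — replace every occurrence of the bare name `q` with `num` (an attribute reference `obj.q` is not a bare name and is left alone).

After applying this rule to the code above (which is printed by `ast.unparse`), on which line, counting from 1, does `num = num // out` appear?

14

Transformed code:
num = 33
idx.q
if num != out == idx:
    num = 22 + out + handle(out)
for num in idx:
    out = print(num)
out *= out
out = record(out) // (39 % 7)
if out == idx:
    idx -= idx + out
for idx in num:
    record(idx)
    print(16)
num = num // out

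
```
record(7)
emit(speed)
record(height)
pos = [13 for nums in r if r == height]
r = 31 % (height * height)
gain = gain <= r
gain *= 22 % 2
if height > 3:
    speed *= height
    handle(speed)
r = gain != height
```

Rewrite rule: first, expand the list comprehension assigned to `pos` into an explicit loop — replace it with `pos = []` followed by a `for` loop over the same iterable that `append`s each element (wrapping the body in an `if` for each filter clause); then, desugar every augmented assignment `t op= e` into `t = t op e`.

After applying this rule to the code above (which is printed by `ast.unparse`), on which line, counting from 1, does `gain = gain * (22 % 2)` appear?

10

Transformed code:
record(7)
emit(speed)
record(height)
pos = []
for nums in r:
    if r == height:
        pos.append(13)
r = 31 % (height * height)
gain = gain <= r
gain = gain * (22 % 2)
if height > 3:
    speed = speed * height
    handle(speed)
r = gain != height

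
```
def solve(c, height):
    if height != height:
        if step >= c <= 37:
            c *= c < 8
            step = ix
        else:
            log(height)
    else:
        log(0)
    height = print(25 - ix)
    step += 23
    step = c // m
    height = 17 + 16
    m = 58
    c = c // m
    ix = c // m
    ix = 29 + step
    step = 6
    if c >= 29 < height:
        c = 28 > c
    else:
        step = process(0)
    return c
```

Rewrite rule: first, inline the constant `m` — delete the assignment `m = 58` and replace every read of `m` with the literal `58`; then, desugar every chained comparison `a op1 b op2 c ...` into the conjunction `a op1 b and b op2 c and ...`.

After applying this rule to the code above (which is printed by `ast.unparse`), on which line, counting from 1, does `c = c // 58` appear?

Transformed code:
def solve(c, height):
    if height != height:
        if step >= c and c <= 37:
            c *= c < 8
            step = ix
        else:
            log(height)
    else:
        log(0)
    height = print(25 - ix)
    step += 23
    step = c // 58
    height = 17 + 16
    c = c // 58
    ix = c // 58
    ix = 29 + step
    step = 6
    if c >= 29 and 29 < height:
        c = 28 > c
    else:
        step = process(0)
    return c

14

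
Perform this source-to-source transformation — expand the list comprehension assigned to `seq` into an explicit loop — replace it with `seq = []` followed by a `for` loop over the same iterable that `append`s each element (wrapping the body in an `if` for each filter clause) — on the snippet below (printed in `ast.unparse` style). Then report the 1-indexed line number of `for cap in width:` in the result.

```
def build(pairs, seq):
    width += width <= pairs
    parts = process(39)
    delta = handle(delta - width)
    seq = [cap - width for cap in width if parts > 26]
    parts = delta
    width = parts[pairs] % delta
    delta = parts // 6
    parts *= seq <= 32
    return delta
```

Transformed code:
def build(pairs, seq):
    width += width <= pairs
    parts = process(39)
    delta = handle(delta - width)
    seq = []
    for cap in width:
        if parts > 26:
            seq.append(cap - width)
    parts = delta
    width = parts[pairs] % delta
    delta = parts // 6
    parts *= seq <= 32
    return delta

6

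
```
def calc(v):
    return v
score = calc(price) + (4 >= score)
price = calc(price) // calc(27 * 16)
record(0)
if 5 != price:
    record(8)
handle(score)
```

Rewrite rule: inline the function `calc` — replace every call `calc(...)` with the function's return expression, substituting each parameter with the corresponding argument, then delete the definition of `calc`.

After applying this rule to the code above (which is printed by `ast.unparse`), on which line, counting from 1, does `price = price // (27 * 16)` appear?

2

Transformed code:
score = price + (4 >= score)
price = price // (27 * 16)
record(0)
if 5 != price:
    record(8)
handle(score)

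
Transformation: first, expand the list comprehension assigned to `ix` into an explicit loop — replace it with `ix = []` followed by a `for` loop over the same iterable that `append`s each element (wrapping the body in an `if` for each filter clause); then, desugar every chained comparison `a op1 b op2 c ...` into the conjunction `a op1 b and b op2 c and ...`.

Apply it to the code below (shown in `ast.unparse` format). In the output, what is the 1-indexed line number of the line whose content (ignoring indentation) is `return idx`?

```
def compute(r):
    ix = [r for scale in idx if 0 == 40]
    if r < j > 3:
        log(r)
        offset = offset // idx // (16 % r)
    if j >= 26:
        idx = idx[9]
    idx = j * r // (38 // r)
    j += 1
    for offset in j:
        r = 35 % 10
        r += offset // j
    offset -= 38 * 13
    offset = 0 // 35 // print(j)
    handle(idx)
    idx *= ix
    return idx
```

Transformed code:
def compute(r):
    ix = []
    for scale in idx:
        if 0 == 40:
            ix.append(r)
    if r < j and j > 3:
        log(r)
        offset = offset // idx // (16 % r)
    if j >= 26:
        idx = idx[9]
    idx = j * r // (38 // r)
    j += 1
    for offset in j:
        r = 35 % 10
        r += offset // j
    offset -= 38 * 13
    offset = 0 // 35 // print(j)
    handle(idx)
    idx *= ix
    return idx

20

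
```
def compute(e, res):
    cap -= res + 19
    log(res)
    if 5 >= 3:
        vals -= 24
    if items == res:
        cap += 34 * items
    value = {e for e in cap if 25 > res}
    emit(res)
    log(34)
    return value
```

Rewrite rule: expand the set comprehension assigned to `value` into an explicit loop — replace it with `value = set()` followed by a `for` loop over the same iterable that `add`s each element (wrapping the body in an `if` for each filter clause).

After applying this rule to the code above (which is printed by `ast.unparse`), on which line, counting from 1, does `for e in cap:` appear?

Transformed code:
def compute(e, res):
    cap -= res + 19
    log(res)
    if 5 >= 3:
        vals -= 24
    if items == res:
        cap += 34 * items
    value = set()
    for e in cap:
        if 25 > res:
            value.add(e)
    emit(res)
    log(34)
    return value

9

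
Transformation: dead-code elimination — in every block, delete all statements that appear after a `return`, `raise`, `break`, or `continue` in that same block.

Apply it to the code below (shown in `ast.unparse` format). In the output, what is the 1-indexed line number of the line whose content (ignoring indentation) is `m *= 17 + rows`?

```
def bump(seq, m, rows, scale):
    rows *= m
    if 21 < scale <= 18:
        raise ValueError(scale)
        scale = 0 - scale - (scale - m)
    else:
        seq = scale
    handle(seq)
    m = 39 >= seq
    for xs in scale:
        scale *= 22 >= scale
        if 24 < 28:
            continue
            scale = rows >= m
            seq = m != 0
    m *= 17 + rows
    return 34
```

13

Transformed code:
def bump(seq, m, rows, scale):
    rows *= m
    if 21 < scale <= 18:
        raise ValueError(scale)
    else:
        seq = scale
    handle(seq)
    m = 39 >= seq
    for xs in scale:
        scale *= 22 >= scale
        if 24 < 28:
            continue
    m *= 17 + rows
    return 34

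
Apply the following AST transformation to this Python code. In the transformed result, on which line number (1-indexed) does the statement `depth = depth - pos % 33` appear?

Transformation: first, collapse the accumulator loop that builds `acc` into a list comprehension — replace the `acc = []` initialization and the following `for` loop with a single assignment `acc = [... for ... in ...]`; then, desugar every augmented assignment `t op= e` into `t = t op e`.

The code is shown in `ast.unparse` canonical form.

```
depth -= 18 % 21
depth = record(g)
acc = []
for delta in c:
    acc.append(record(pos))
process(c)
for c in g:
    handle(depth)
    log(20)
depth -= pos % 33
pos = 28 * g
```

8

Transformed code:
depth = depth - 18 % 21
depth = record(g)
acc = [record(pos) for delta in c]
process(c)
for c in g:
    handle(depth)
    log(20)
depth = depth - pos % 33
pos = 28 * g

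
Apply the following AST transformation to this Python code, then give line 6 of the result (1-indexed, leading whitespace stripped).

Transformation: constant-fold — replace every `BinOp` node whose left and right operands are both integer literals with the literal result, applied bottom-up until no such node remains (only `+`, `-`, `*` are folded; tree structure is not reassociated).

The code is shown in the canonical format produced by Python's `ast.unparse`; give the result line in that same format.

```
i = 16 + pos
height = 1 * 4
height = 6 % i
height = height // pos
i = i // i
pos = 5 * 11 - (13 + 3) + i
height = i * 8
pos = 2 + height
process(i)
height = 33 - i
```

pos = 39 + i

Transformed code:
i = 16 + pos
height = 4
height = 6 % i
height = height // pos
i = i // i
pos = 39 + i
height = i * 8
pos = 2 + height
process(i)
height = 33 - i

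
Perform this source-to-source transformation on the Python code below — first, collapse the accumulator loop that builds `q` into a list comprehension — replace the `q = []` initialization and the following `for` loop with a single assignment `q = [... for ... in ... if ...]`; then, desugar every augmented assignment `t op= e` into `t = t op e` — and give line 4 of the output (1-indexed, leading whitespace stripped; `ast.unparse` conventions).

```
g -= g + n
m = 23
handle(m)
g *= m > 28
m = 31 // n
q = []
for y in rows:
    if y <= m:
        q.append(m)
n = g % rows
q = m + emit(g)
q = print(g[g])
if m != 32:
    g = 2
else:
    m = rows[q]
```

Transformed code:
g = g - (g + n)
m = 23
handle(m)
g = g * (m > 28)
m = 31 // n
q = [m for y in rows if y <= m]
n = g % rows
q = m + emit(g)
q = print(g[g])
if m != 32:
    g = 2
else:
    m = rows[q]

g = g * (m > 28)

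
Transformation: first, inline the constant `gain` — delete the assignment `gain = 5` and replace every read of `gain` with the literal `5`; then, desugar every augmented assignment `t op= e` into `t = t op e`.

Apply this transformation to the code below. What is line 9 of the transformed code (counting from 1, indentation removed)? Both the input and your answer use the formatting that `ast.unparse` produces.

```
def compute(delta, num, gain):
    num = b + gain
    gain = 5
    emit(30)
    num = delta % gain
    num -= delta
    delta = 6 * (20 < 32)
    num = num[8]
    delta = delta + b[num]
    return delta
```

return delta

Transformed code:
def compute(delta, num, gain):
    num = b + 5
    emit(30)
    num = delta % 5
    num = num - delta
    delta = 6 * (20 < 32)
    num = num[8]
    delta = delta + b[num]
    return delta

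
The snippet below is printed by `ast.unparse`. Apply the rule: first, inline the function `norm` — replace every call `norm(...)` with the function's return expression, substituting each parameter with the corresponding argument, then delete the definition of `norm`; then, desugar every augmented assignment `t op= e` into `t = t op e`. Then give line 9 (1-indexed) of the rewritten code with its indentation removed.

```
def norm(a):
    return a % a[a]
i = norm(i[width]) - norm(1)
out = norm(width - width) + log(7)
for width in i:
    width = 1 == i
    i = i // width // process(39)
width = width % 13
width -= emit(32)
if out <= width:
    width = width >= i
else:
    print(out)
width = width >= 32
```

Transformed code:
i = i[width] % i[width][i[width]] - 1 % 1[1]
out = (width - width) % (width - width)[width - width] + log(7)
for width in i:
    width = 1 == i
    i = i // width // process(39)
width = width % 13
width = width - emit(32)
if out <= width:
    width = width >= i
else:
    print(out)
width = width >= 32

width = width >= i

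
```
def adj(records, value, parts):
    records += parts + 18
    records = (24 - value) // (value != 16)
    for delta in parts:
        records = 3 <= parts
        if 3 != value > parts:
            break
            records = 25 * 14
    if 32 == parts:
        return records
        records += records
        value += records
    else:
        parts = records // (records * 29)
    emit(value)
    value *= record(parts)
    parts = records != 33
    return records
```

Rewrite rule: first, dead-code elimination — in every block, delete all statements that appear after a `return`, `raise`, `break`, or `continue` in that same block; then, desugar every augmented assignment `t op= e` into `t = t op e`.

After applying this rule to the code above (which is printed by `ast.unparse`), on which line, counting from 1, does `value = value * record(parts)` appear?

13

Transformed code:
def adj(records, value, parts):
    records = records + (parts + 18)
    records = (24 - value) // (value != 16)
    for delta in parts:
        records = 3 <= parts
        if 3 != value > parts:
            break
    if 32 == parts:
        return records
    else:
        parts = records // (records * 29)
    emit(value)
    value = value * record(parts)
    parts = records != 33
    return records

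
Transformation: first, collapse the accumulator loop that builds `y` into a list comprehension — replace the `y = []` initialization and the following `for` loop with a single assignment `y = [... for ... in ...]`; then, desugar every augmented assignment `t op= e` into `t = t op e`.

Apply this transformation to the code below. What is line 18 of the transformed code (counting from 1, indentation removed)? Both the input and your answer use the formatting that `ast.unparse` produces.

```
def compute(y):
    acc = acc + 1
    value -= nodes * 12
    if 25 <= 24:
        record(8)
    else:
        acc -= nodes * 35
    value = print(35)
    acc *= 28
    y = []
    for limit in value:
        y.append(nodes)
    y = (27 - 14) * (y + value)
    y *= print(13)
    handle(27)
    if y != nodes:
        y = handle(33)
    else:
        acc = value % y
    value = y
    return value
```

Transformed code:
def compute(y):
    acc = acc + 1
    value = value - nodes * 12
    if 25 <= 24:
        record(8)
    else:
        acc = acc - nodes * 35
    value = print(35)
    acc = acc * 28
    y = [nodes for limit in value]
    y = (27 - 14) * (y + value)
    y = y * print(13)
    handle(27)
    if y != nodes:
        y = handle(33)
    else:
        acc = value % y
    value = y
    return value

value = y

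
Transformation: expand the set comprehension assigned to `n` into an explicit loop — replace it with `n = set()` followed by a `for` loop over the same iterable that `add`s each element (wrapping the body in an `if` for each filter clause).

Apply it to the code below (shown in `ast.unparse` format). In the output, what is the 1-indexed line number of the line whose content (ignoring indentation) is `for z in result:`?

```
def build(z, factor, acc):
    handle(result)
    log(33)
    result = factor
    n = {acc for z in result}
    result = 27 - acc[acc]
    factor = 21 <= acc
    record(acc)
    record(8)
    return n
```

Transformed code:
def build(z, factor, acc):
    handle(result)
    log(33)
    result = factor
    n = set()
    for z in result:
        n.add(acc)
    result = 27 - acc[acc]
    factor = 21 <= acc
    record(acc)
    record(8)
    return n

6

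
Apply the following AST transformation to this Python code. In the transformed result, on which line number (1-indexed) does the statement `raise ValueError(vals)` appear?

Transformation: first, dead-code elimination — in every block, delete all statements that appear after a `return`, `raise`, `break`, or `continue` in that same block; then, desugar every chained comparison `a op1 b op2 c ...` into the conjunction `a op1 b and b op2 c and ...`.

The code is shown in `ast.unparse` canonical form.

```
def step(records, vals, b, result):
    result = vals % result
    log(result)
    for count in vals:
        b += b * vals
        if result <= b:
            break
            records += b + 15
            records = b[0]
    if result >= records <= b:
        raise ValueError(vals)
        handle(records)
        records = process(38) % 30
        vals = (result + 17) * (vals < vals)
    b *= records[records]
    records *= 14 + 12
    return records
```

9

Transformed code:
def step(records, vals, b, result):
    result = vals % result
    log(result)
    for count in vals:
        b += b * vals
        if result <= b:
            break
    if result >= records and records <= b:
        raise ValueError(vals)
    b *= records[records]
    records *= 14 + 12
    return records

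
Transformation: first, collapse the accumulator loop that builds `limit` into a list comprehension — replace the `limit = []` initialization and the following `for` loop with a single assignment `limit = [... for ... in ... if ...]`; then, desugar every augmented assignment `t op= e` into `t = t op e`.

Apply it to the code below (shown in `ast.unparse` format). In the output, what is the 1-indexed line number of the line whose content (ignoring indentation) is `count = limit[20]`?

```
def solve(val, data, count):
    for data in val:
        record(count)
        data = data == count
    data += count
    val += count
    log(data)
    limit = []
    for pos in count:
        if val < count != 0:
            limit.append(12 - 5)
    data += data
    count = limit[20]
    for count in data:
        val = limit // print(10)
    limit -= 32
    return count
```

10

Transformed code:
def solve(val, data, count):
    for data in val:
        record(count)
        data = data == count
    data = data + count
    val = val + count
    log(data)
    limit = [12 - 5 for pos in count if val < count != 0]
    data = data + data
    count = limit[20]
    for count in data:
        val = limit // print(10)
    limit = limit - 32
    return count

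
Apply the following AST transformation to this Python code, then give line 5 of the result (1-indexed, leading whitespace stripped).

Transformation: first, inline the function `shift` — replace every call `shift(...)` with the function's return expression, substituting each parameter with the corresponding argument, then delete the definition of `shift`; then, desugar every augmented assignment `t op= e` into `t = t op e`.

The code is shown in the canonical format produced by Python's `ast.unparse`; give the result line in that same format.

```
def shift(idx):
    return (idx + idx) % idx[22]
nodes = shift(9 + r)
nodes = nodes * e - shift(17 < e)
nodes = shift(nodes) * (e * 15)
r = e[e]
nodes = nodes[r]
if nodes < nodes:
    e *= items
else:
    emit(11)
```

nodes = nodes[r]

Transformed code:
nodes = (9 + r + (9 + r)) % (9 + r)[22]
nodes = nodes * e - ((17 < e) + (17 < e)) % (17 < e)[22]
nodes = (nodes + nodes) % nodes[22] * (e * 15)
r = e[e]
nodes = nodes[r]
if nodes < nodes:
    e = e * items
else:
    emit(11)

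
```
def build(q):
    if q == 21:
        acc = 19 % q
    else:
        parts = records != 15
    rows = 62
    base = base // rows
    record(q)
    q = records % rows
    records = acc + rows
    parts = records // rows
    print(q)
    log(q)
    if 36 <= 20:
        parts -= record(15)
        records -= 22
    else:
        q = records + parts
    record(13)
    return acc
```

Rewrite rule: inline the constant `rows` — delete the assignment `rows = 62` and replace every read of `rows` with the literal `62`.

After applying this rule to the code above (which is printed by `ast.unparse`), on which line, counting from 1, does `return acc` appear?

19

Transformed code:
def build(q):
    if q == 21:
        acc = 19 % q
    else:
        parts = records != 15
    base = base // 62
    record(q)
    q = records % 62
    records = acc + 62
    parts = records // 62
    print(q)
    log(q)
    if 36 <= 20:
        parts -= record(15)
        records -= 22
    else:
        q = records + parts
    record(13)
    return acc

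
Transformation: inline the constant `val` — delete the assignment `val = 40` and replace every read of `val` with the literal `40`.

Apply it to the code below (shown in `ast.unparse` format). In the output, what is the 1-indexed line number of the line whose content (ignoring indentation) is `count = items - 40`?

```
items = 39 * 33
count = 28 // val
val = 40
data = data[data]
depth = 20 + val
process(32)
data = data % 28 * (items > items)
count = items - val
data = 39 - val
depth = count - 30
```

Transformed code:
items = 39 * 33
count = 28 // 40
data = data[data]
depth = 20 + 40
process(32)
data = data % 28 * (items > items)
count = items - 40
data = 39 - 40
depth = count - 30

7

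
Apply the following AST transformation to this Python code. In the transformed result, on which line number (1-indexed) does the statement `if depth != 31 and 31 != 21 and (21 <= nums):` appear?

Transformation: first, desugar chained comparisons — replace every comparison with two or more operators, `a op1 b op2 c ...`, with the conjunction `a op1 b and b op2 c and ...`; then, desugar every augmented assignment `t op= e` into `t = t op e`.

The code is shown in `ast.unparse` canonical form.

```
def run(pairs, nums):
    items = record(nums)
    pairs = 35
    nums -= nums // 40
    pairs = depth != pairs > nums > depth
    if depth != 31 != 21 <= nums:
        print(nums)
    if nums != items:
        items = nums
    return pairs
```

Transformed code:
def run(pairs, nums):
    items = record(nums)
    pairs = 35
    nums = nums - nums // 40
    pairs = depth != pairs and pairs > nums and (nums > depth)
    if depth != 31 and 31 != 21 and (21 <= nums):
        print(nums)
    if nums != items:
        items = nums
    return pairs

6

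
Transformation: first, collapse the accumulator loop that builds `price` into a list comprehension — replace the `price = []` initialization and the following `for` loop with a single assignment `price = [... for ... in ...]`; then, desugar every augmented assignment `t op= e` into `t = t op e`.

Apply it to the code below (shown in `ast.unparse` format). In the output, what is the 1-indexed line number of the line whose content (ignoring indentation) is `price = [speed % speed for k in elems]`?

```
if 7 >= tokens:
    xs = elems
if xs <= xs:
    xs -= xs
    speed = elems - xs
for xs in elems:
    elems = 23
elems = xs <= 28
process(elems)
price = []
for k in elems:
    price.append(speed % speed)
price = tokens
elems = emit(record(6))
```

Transformed code:
if 7 >= tokens:
    xs = elems
if xs <= xs:
    xs = xs - xs
    speed = elems - xs
for xs in elems:
    elems = 23
elems = xs <= 28
process(elems)
price = [speed % speed for k in elems]
price = tokens
elems = emit(record(6))

10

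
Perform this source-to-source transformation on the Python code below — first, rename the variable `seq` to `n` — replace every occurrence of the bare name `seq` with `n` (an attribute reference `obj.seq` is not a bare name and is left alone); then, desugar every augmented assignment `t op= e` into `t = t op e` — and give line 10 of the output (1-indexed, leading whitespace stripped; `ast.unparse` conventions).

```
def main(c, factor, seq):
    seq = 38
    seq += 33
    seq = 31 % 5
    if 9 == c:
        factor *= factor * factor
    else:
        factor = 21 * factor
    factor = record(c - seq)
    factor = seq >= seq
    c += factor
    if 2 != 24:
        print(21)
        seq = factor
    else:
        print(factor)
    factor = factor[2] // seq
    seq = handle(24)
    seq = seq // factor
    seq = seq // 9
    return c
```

Transformed code:
def main(c, factor, n):
    n = 38
    n = n + 33
    n = 31 % 5
    if 9 == c:
        factor = factor * (factor * factor)
    else:
        factor = 21 * factor
    factor = record(c - n)
    factor = n >= n
    c = c + factor
    if 2 != 24:
        print(21)
        n = factor
    else:
        print(factor)
    factor = factor[2] // n
    n = handle(24)
    n = n // factor
    n = n // 9
    return c

factor = n >= n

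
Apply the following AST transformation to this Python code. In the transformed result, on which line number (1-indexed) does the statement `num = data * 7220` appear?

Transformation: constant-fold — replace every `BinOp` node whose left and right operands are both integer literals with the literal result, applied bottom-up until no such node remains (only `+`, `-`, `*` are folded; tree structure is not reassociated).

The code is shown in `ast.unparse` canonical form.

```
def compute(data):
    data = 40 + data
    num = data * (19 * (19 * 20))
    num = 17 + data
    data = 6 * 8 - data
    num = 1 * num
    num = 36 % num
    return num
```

3

Transformed code:
def compute(data):
    data = 40 + data
    num = data * 7220
    num = 17 + data
    data = 48 - data
    num = 1 * num
    num = 36 % num
    return num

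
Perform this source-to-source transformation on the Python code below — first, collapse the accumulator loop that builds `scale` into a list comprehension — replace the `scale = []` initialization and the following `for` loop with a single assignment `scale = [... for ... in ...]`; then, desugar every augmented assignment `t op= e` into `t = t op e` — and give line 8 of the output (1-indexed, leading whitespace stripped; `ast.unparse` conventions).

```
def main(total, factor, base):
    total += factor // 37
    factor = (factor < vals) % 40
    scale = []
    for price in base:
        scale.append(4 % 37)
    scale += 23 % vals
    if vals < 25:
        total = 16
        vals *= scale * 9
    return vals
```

vals = vals * (scale * 9)

Transformed code:
def main(total, factor, base):
    total = total + factor // 37
    factor = (factor < vals) % 40
    scale = [4 % 37 for price in base]
    scale = scale + 23 % vals
    if vals < 25:
        total = 16
        vals = vals * (scale * 9)
    return vals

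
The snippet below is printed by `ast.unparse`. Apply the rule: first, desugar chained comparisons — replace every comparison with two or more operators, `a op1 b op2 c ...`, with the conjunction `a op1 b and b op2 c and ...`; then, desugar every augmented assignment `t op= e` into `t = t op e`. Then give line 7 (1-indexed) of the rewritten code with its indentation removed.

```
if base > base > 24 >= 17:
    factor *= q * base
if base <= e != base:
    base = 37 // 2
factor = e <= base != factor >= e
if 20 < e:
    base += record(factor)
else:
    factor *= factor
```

base = base + record(factor)

Transformed code:
if base > base and base > 24 and (24 >= 17):
    factor = factor * (q * base)
if base <= e and e != base:
    base = 37 // 2
factor = e <= base and base != factor and (factor >= e)
if 20 < e:
    base = base + record(factor)
else:
    factor = factor * factor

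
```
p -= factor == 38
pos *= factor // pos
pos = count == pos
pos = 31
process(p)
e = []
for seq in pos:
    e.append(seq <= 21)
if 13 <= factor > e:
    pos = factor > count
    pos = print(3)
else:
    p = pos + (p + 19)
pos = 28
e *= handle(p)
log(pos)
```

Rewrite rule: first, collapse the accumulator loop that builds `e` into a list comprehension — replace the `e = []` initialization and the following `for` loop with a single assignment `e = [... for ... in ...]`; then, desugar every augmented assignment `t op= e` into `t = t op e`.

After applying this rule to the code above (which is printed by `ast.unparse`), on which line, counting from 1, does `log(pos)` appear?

Transformed code:
p = p - (factor == 38)
pos = pos * (factor // pos)
pos = count == pos
pos = 31
process(p)
e = [seq <= 21 for seq in pos]
if 13 <= factor > e:
    pos = factor > count
    pos = print(3)
else:
    p = pos + (p + 19)
pos = 28
e = e * handle(p)
log(pos)

14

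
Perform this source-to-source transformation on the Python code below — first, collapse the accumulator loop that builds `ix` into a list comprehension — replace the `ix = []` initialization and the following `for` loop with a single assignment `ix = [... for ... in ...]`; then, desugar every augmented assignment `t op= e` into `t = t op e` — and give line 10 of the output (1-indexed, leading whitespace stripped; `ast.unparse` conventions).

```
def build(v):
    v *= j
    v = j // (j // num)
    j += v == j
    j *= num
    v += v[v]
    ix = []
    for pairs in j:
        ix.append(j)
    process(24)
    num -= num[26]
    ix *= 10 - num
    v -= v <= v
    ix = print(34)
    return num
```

Transformed code:
def build(v):
    v = v * j
    v = j // (j // num)
    j = j + (v == j)
    j = j * num
    v = v + v[v]
    ix = [j for pairs in j]
    process(24)
    num = num - num[26]
    ix = ix * (10 - num)
    v = v - (v <= v)
    ix = print(34)
    return num

ix = ix * (10 - num)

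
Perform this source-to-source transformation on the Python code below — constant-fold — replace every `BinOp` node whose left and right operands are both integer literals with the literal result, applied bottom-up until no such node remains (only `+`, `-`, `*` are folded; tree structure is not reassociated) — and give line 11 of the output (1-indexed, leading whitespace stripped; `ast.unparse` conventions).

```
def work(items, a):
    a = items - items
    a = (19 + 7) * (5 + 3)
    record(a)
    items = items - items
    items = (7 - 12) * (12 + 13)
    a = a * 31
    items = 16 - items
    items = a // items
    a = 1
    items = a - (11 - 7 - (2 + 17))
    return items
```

Transformed code:
def work(items, a):
    a = items - items
    a = 208
    record(a)
    items = items - items
    items = -125
    a = a * 31
    items = 16 - items
    items = a // items
    a = 1
    items = a - -15
    return items

items = a - -15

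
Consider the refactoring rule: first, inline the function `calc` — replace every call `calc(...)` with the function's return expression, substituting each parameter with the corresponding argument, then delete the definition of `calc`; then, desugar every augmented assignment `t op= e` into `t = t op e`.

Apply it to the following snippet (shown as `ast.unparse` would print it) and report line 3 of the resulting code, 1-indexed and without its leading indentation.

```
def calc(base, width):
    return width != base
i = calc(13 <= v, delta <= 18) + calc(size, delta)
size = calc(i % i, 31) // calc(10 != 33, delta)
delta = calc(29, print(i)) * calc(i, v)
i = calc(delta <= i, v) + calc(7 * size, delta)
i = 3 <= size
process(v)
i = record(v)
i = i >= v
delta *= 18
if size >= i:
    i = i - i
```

Transformed code:
i = ((delta <= 18) != (13 <= v)) + (delta != size)
size = (31 != i % i) // (delta != (10 != 33))
delta = (print(i) != 29) * (v != i)
i = (v != (delta <= i)) + (delta != 7 * size)
i = 3 <= size
process(v)
i = record(v)
i = i >= v
delta = delta * 18
if size >= i:
    i = i - i

delta = (print(i) != 29) * (v != i)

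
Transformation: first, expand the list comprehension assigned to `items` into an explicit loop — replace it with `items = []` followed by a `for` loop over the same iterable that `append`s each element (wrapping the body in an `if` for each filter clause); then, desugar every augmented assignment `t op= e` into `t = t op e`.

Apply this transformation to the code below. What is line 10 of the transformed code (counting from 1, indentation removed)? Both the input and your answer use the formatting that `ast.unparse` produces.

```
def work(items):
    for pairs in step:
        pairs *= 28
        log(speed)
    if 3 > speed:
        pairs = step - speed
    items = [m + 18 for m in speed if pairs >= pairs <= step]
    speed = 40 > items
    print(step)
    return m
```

Transformed code:
def work(items):
    for pairs in step:
        pairs = pairs * 28
        log(speed)
    if 3 > speed:
        pairs = step - speed
    items = []
    for m in speed:
        if pairs >= pairs <= step:
            items.append(m + 18)
    speed = 40 > items
    print(step)
    return m

items.append(m + 18)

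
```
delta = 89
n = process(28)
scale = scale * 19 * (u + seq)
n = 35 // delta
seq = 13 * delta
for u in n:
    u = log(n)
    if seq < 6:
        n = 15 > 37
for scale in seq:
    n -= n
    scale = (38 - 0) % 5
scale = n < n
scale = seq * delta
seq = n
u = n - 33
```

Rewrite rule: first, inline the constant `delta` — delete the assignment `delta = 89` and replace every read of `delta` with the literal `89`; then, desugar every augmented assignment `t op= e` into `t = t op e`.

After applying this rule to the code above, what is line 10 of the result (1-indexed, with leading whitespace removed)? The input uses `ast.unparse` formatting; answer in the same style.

n = n - n

Transformed code:
n = process(28)
scale = scale * 19 * (u + seq)
n = 35 // 89
seq = 13 * 89
for u in n:
    u = log(n)
    if seq < 6:
        n = 15 > 37
for scale in seq:
    n = n - n
    scale = (38 - 0) % 5
scale = n < n
scale = seq * 89
seq = n
u = n - 33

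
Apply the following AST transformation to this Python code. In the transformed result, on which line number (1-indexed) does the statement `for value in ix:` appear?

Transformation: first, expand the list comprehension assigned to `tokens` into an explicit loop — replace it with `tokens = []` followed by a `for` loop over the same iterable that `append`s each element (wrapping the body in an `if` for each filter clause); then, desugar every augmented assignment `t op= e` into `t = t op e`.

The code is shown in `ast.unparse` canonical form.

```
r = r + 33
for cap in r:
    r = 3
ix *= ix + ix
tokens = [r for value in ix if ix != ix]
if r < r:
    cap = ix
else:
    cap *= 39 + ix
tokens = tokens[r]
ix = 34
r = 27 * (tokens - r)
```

6

Transformed code:
r = r + 33
for cap in r:
    r = 3
ix = ix * (ix + ix)
tokens = []
for value in ix:
    if ix != ix:
        tokens.append(r)
if r < r:
    cap = ix
else:
    cap = cap * (39 + ix)
tokens = tokens[r]
ix = 34
r = 27 * (tokens - r)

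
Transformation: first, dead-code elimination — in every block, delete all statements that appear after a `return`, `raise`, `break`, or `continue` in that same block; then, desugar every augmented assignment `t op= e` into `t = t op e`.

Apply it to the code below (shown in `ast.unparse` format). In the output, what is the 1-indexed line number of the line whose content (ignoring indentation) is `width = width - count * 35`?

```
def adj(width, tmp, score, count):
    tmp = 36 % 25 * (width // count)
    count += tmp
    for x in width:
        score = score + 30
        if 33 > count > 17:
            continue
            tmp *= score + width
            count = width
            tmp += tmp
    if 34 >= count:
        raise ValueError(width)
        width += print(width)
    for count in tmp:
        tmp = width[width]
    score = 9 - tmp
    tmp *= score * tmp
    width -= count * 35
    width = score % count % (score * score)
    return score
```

14

Transformed code:
def adj(width, tmp, score, count):
    tmp = 36 % 25 * (width // count)
    count = count + tmp
    for x in width:
        score = score + 30
        if 33 > count > 17:
            continue
    if 34 >= count:
        raise ValueError(width)
    for count in tmp:
        tmp = width[width]
    score = 9 - tmp
    tmp = tmp * (score * tmp)
    width = width - count * 35
    width = score % count % (score * score)
    return score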